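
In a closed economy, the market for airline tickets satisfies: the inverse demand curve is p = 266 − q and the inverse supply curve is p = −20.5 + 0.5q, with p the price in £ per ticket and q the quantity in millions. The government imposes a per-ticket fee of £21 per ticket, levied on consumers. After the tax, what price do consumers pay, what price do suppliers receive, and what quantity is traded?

Consumers pay £89; suppliers receive £68; quantity = 177.

Inverting to q(p) form: qd = 266 − p; qs = 2p + 41.
Without the tax, 266 − p = 2p + 41 gives 3p = 225, so p* = £75 and q* = 191.
With the tax collected from consumers, demand (in seller-price terms) shifts: qd = 266 − (p + 21).
Solving gives q = 177 with consumers paying £89 and suppliers receiving £68 (the £21 wedge).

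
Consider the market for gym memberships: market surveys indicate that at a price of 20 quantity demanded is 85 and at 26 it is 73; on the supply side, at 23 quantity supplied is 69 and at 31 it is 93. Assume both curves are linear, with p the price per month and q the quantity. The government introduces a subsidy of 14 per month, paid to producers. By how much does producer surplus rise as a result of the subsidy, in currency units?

Producer surplus rises by 467.04.

Demand slope: (73 − 85)/(26 − 20) = -2, so qd = 125 − 2p.
Supply slope: (93 − 69)/(31 − 23) = 3, so qs = 3p.
Before the subsidy: set 125 − 2p = 3p → p* = 25, q* = 75.
With a per-unit subsidy paid to producers, each receives p + 14 per unit sold, so supply becomes qs = 3(p + 14).
Solving gives q = 91.8 with consumers paying 16.6 and producers receiving 30.6 (the 14 wedge).
ΔPS is the trapezoid between Q = 91.8 and Q = 75 of height 5.6: ½ · (75 + 91.8) · 5.6 = 467.04.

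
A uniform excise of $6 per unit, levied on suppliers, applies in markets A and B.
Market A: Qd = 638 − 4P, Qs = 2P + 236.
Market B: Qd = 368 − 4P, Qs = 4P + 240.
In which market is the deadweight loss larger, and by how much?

Market B, by $12.

Market A: pre-tax P* = $67, Q* = 370; post-tax Q = 362; deadweight loss = $24.
Market B: pre-tax P* = $16, Q* = 304; post-tax Q = 292; deadweight loss = $36.
Difference: $24 vs $36 → market B is larger by $12.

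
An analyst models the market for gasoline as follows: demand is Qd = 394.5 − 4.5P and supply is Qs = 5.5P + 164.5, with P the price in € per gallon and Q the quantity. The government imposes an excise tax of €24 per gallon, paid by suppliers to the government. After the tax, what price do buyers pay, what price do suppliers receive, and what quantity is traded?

Before the tax: set 394.5 − 4.5P = 5.5P + 164.5 → P* = €23, Q* = 291.
With the tax collected from suppliers, supply shifts: Qs = 5.5(P − 24) + 164.5.
Solving gives Q = 231.6 with buyers paying €36.2 and suppliers receiving €12.2 (the €24 wedge).

Buyers pay €36.2; suppliers receive €12.2; quantity = 231.6.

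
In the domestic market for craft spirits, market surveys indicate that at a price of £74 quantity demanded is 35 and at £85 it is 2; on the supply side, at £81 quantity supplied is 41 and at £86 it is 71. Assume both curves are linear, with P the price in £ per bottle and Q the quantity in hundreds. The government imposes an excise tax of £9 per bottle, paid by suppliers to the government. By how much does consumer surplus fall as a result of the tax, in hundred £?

Consumer surplus falls by £84 hundred.

Demand slope: (2 − 35)/(85 − 74) = -3, so Qd = 257 − 3P.
Supply slope: (71 − 41)/(86 − 81) = 6, so Qs = 6P − 445.
Before the tax: set 257 − 3P = 6P − 445 → P* = £78, Q* = 23.
With the tax collected from suppliers, supply shifts: Qs = 6(P − 9) − 445.
New equilibrium: consumers pay £84, suppliers receive £75, Q = 5. (Wedge: Pb − Ps = 9.)
ΔCS is the trapezoid between Q = 5 and Q = 23 of height £6: ½ · (23 + 5) · 6 = £84.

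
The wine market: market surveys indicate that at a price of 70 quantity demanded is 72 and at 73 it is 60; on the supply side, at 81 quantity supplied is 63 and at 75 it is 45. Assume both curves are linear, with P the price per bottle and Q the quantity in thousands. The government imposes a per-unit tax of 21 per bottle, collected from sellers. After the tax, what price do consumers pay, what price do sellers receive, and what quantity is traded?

Demand slope: (60 − 72)/(73 − 70) = -4, so Qd = 352 − 4P.
Supply slope: (45 − 63)/(75 − 81) = 3, so Qs = 3P − 180.
Before the tax: set 352 − 4P = 3P − 180 → P* = 76, Q* = 48.
With the tax collected from sellers, supply shifts: Qs = 3(P − 21) − 180.
New equilibrium: consumers pay 85, sellers receive 64, Q = 12. (Wedge: Pb − Ps = 21.)

Consumers pay 85; sellers receive 64; quantity = 12.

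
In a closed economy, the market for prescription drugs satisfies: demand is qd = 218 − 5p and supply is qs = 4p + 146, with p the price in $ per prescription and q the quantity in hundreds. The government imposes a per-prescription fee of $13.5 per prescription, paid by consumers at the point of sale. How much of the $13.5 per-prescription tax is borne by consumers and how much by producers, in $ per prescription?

Consumers bear $6 per prescription; producers bear $7.5 per prescription.

Before the tax: set 218 − 5p = 4p + 146 → p* = $8, q* = 178.
With the tax collected from consumers, demand (in seller-price terms) shifts: qd = 218 − 5(p + 13.5).
New equilibrium: consumers pay $14, producers receive $0.5, q = 148. (Wedge: pb − ps = 13.5.)
Burden on consumers: $6; on producers: $7.5. (They sum to $13.5.)
The less price-elastic side of the market bears the larger share of a per-unit tax.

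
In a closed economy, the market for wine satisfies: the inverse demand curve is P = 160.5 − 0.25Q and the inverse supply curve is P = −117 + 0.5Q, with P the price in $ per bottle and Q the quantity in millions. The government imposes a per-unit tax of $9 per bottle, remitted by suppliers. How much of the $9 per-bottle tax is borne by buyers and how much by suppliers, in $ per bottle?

Inverting to Q(P) form: Qd = 642 − 4P; Qs = 2P + 234.
Before the tax: set 642 − 4P = 2P + 234 → P* = $68, Q* = 370.
With the tax collected from suppliers, supply shifts: Qs = 2(P − 9) + 234.
Solving gives Q = 358 with buyers paying $71 and suppliers receiving $62 (the $9 wedge).
Burden on buyers: $3; on suppliers: $6. (They sum to $9.)

Buyers bear $3 per bottle; suppliers bear $6 per bottle.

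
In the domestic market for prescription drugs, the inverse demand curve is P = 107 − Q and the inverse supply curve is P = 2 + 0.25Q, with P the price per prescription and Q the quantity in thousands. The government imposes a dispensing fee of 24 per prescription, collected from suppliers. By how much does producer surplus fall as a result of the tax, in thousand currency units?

Producer surplus falls by 357.12 thousand.

Rewrite in direct form: Qd = 107 − P and Qs = 4P − 8.
Before the tax: set 107 − P = 4P − 8 → P* = 23, Q* = 84.
With the tax collected from suppliers, supply shifts: Qs = 4(P − 24) − 8.
Solving gives Q = 64.8 with consumers paying 42.2 and suppliers receiving 18.2 (the 24 wedge).
ΔPS is the trapezoid between Q = 64.8 and Q = 84 of height 4.8: ½ · (84 + 64.8) · 4.8 = 357.12.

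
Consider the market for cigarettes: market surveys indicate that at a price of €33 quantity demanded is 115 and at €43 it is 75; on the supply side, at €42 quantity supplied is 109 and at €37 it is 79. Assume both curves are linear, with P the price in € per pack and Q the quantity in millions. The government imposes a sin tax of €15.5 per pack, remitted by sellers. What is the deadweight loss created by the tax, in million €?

Deadweight loss = €288.3 million.

Demand slope: (75 − 115)/(43 − 33) = -4, so Qd = 247 − 4P.
Supply slope: (79 − 109)/(37 − 42) = 6, so Qs = 6P − 143.
Without the tax, 247 − 4P = 6P − 143 gives 10P = 390, so P* = €39 and Q* = 91.
With the tax collected from sellers, supply shifts: Qs = 6(P − 15.5) − 143.
Solving gives Q = 53.8 with consumers paying €48.3 and sellers receiving €32.8 (the €15.5 wedge).
Quantity falls by |ΔQ| = |91 − 53.8| = 37.2.
DWL = ½ · t · |ΔQ| = ½ · 15.5 · 37.2 = €288.3.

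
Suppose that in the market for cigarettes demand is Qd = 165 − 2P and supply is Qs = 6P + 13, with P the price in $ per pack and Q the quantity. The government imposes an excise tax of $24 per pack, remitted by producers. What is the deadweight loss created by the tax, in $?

Deadweight loss = $432.

Without the tax, 165 − 2P = 6P + 13 gives 8P = 152, so P* = $19 and Q* = 127.
With the tax collected from producers, supply shifts: Qs = 6(P − 24) + 13.
Solving gives Q = 91 with consumers paying $37 and producers receiving $13 (the $24 wedge).
Quantity falls by |ΔQ| = |127 − 91| = 36.
DWL = ½ · t · |ΔQ| = ½ · 24 · 36 = $432.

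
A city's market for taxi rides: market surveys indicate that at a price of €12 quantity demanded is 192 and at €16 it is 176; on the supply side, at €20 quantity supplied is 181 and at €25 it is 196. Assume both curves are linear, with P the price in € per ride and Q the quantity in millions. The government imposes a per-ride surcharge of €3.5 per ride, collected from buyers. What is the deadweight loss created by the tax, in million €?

Demand slope: (176 − 192)/(16 − 12) = -4, so Qd = 240 − 4P.
Supply slope: (196 − 181)/(25 − 20) = 3, so Qs = 3P + 121.
Before the tax: set 240 − 4P = 3P + 121 → P* = €17, Q* = 172.
With the tax collected from buyers, demand (in seller-price terms) shifts: Qd = 240 − 4(P + 3.5).
Solving gives Q = 166 with buyers paying €18.5 and suppliers receiving €15 (the €3.5 wedge).
Quantity falls by |ΔQ| = |172 − 166| = 6.
DWL = ½ · t · |ΔQ| = ½ · 3.5 · 6 = €10.5.

Deadweight loss = €10.5 million.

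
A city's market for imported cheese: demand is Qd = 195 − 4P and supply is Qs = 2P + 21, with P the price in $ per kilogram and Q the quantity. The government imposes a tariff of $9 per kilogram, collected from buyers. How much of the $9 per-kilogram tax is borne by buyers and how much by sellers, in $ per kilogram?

Buyers bear $3 per kilogram; sellers bear $6 per kilogram.

Without the tax, 195 − 4P = 2P + 21 gives 6P = 174, so P* = $29 and Q* = 79.
With the tax collected from buyers, demand (in seller-price terms) shifts: Qd = 195 − 4(P + 9).
Solving gives Q = 67 with buyers paying $32 and sellers receiving $23 (the $9 wedge).
Burden on buyers: $3; on sellers: $6. (They sum to $9.)
The less price-elastic side of the market bears the larger share of a per-unit tax.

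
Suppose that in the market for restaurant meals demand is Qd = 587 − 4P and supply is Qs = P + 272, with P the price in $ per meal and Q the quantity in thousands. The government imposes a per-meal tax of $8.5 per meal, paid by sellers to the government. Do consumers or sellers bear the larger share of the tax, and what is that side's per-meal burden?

Without the tax, 587 − 4P = P + 272 gives 5P = 315, so P* = $63 and Q* = 335.
With the tax collected from sellers, supply shifts: Qs = (P − 8.5) + 272.
Solving gives Q = 328.2 with consumers paying $64.7 and sellers receiving $56.2 (the $8.5 wedge).
Per-meal burden: consumers $1.7, sellers $6.8.
Sellers take the larger share because supply is less price-elastic here (demand slope 4 vs supply slope 1).

Sellers bear the larger share: $6.8 per meal.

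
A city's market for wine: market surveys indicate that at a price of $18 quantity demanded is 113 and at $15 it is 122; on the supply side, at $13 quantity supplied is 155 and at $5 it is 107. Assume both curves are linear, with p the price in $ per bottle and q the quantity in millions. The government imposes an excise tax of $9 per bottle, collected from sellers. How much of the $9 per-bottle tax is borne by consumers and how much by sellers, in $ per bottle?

Consumers bear $6 per bottle; sellers bear $3 per bottle.

Demand slope: (122 − 113)/(15 − 18) = -3, so qd = 167 − 3p.
Supply slope: (107 − 155)/(5 − 13) = 6, so qs = 6p + 77.
Without the tax, 167 − 3p = 6p + 77 gives 9p = 90, so p* = $10 and q* = 137.
With the tax collected from sellers, supply shifts: qs = 6(p − 9) + 77.
Solving gives q = 119 with consumers paying $16 and sellers receiving $7 (the $9 wedge).
Burden on consumers: $6; on sellers: $3. (They sum to $9.)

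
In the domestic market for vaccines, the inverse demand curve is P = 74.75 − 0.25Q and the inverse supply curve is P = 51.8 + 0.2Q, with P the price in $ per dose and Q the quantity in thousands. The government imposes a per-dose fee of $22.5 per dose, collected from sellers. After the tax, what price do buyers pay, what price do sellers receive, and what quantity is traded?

Inverting to Q(P) form: Qd = 299 − 4P; Qs = 5P − 259.
Without the tax, 299 − 4P = 5P − 259 gives 9P = 558, so P* = $62 and Q* = 51.
With the tax collected from sellers, supply shifts: Qs = 5(P − 22.5) − 259.
New equilibrium: buyers pay $74.5, sellers receive $52, Q = 1. (Wedge: Pb − Ps = 22.5.)

Buyers pay $74.5; sellers receive $52; quantity = 1.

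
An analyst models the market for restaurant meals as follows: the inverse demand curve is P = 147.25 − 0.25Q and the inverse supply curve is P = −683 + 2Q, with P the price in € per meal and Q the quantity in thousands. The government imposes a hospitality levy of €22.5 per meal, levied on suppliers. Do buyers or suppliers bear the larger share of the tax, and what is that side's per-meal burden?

Suppliers bear the larger share: €20 per meal.

Inverting to Q(P) form: Qd = 589 − 4P; Qs = 0.5P + 341.5.
Before the tax: set 589 − 4P = 0.5P + 341.5 → P* = €55, Q* = 369.
With the tax collected from suppliers, supply shifts: Qs = 0.5(P − 22.5) + 341.5.
Solving gives Q = 359 with buyers paying €57.5 and suppliers receiving €35 (the €22.5 wedge).
Per-meal burden: buyers €2.5, suppliers €20.
Suppliers take the larger share because supply is less price-elastic here (demand slope 4 vs supply slope 0.5).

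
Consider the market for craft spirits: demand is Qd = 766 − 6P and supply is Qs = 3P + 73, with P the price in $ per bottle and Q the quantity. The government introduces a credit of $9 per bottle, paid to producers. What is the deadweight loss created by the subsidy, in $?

Deadweight loss = $81.

Before the subsidy: set 766 − 6P = 3P + 73 → P* = $77, Q* = 304.
With a per-unit subsidy paid to producers, each receives P + 9 per unit sold, so supply becomes Qs = 3(P + 9) + 73.
Solving gives Q = 322 with buyers paying $74 and producers receiving $83 (the $9 wedge).
Quantity rises by |ΔQ| = |304 − 322| = 18.
DWL = ½ · t · |ΔQ| = ½ · 9 · 18 = $81.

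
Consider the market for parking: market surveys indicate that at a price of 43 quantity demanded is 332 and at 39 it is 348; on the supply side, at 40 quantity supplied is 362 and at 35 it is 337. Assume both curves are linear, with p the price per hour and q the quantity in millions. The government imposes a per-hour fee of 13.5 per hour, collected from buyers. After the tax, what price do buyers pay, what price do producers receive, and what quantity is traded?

Demand slope: (348 − 332)/(39 − 43) = -4, so qd = 504 − 4p.
Supply slope: (337 − 362)/(35 − 40) = 5, so qs = 5p + 162.
Before the tax: set 504 − 4p = 5p + 162 → p* = 38, q* = 352.
With the tax collected from buyers, demand (in seller-price terms) shifts: qd = 504 − 4(p + 13.5).
New equilibrium: buyers pay 45.5, producers receive 32, q = 322. (Wedge: pb − ps = 13.5.)
The less price-elastic side of the market bears the larger share of a per-unit tax.

Buyers pay 45.5; producers receive 32; quantity = 322.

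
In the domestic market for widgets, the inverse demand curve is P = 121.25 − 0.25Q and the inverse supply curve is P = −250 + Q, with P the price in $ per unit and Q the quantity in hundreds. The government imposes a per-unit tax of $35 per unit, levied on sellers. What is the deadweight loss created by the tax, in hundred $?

Rewrite in direct form: Qd = 485 − 4P and Qs = P + 250.
Before the tax: set 485 − 4P = P + 250 → P* = $47, Q* = 297.
With the tax collected from sellers, supply shifts: Qs = (P − 35) + 250.
New equilibrium: buyers pay $54, sellers receive $19, Q = 269. (Wedge: Pb − Ps = 35.)
Quantity falls by |ΔQ| = |297 − 269| = 28.
DWL = ½ · t · |ΔQ| = ½ · 35 · 28 = $490.

Deadweight loss = $490 hundred.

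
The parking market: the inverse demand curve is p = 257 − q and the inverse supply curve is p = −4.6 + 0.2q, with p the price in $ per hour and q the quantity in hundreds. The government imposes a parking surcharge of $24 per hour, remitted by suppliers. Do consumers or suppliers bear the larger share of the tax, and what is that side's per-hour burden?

Consumers bear the larger share: $20 per hour.

Rewrite in direct form: qd = 257 − p and qs = 5p + 23.
Without the tax, 257 − p = 5p + 23 gives 6p = 234, so p* = $39 and q* = 218.
With the tax collected from suppliers, supply shifts: qs = 5(p − 24) + 23.
Solving gives q = 198 with consumers paying $59 and suppliers receiving $35 (the $24 wedge).
Per-hour burden: consumers $20, suppliers $4.
Consumers take the larger share because demand is less price-elastic here (demand slope 1 vs supply slope 5).
The less price-elastic side of the market bears the larger share of a per-unit tax.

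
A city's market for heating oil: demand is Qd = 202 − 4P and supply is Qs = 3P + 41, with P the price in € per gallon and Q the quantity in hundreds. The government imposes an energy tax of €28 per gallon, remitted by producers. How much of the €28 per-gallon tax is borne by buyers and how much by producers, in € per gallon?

Before the tax: set 202 − 4P = 3P + 41 → P* = €23, Q* = 110.
With the tax collected from producers, supply shifts: Qs = 3(P − 28) + 41.
Solving gives Q = 62 with buyers paying €35 and producers receiving €7 (the €28 wedge).
Burden on buyers: €12; on producers: €16. (They sum to €28.)

Buyers bear €12 per gallon; producers bear €16 per gallon.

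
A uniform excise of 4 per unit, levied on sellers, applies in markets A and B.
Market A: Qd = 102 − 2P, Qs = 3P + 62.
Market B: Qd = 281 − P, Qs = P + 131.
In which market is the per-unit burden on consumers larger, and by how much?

Market A: pre-tax P* = 8, Q* = 86; post-tax Q = 81.2; per-unit burden on consumers = 2.4.
Market B: pre-tax P* = 75, Q* = 206; post-tax Q = 204; per-unit burden on consumers = 2.
Difference: 2.4 vs 2 → market A is larger by 0.4.

Market A, by 0.4.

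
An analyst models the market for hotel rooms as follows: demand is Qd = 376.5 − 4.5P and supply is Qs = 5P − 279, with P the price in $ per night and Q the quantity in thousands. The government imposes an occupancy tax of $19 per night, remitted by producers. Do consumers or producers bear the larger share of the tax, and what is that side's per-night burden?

Before the tax: set 376.5 − 4.5P = 5P − 279 → P* = $69, Q* = 66.
With the tax collected from producers, supply shifts: Qs = 5(P − 19) − 279.
New equilibrium: consumers pay $79, producers receive $60, Q = 21. (Wedge: Pb − Ps = 19.)
Per-night burden: consumers $10, producers $9.
Consumers take the larger share because demand is less price-elastic here (demand slope 4.5 vs supply slope 5).
The less price-elastic side of the market bears the larger share of a per-unit tax.

Consumers bear the larger share: $10 per night.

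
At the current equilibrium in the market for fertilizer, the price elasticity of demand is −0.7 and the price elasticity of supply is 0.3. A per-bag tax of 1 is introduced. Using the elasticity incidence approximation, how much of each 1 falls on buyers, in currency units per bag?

Incidence ratio: buyers' share ≈ εs / (εs + |εd|) = 0.3 / (0.3 + 0.7) = 0.3.
So buyers bear ≈ 0.3 × 1 = 0.3; suppliers bear 0.7.

Buyers bear ≈ 0.3 per bag.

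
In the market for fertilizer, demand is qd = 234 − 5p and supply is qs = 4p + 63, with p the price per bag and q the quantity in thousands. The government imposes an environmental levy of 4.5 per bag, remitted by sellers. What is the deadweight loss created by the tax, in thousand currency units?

Deadweight loss = 22.5 thousand.

Without the tax, 234 − 5p = 4p + 63 gives 9p = 171, so p* = 19 and q* = 139.
With the tax collected from sellers, supply shifts: qs = 4(p − 4.5) + 63.
New equilibrium: consumers pay 21, sellers receive 16.5, q = 129. (Wedge: pb − ps = 4.5.)
Quantity falls by |ΔQ| = |139 − 129| = 10.
DWL = ½ · t · |ΔQ| = ½ · 4.5 · 10 = 22.5.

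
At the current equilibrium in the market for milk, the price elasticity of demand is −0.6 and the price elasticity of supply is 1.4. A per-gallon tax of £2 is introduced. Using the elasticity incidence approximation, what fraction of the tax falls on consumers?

Consumers' share ≈ 0.7.

Incidence ratio: consumers' share ≈ εs / (εs + |εd|) = 1.4 / (1.4 + 0.6) = 0.7.
Supply is the more elastic side, so consumers bear the larger share.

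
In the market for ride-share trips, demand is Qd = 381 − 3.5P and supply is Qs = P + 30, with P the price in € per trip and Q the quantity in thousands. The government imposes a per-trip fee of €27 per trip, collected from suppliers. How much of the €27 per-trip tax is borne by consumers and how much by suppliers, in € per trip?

Consumers bear €6 per trip; suppliers bear €21 per trip.

Without the tax, 381 − 3.5P = P + 30 gives 4.5P = 351, so P* = €78 and Q* = 108.
With the tax collected from suppliers, supply shifts: Qs = (P − 27) + 30.
New equilibrium: consumers pay €84, suppliers receive €57, Q = 87. (Wedge: Pb − Ps = 27.)
Burden on consumers: €6; on suppliers: €21. (They sum to €27.)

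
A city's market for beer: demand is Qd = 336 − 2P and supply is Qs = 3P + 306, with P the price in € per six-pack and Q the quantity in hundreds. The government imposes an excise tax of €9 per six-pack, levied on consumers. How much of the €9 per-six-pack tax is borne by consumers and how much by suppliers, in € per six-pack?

Consumers bear €5.4 per six-pack; suppliers bear €3.6 per six-pack.

Without the tax, 336 − 2P = 3P + 306 gives 5P = 30, so P* = €6 and Q* = 324.
With the tax collected from consumers, demand (in seller-price terms) shifts: Qd = 336 − 2(P + 9).
New equilibrium: consumers pay €11.4, suppliers receive €2.4, Q = 313.2. (Wedge: Pb − Ps = 9.)
Burden on consumers: €5.4; on suppliers: €3.6. (They sum to €9.)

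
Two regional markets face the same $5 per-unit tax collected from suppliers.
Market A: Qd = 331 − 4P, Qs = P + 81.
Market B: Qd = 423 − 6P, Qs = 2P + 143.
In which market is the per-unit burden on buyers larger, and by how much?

Market A: pre-tax P* = $50, Q* = 131; post-tax Q = 127; per-unit burden on buyers = $1.
Market B: pre-tax P* = $35, Q* = 213; post-tax Q = 205.5; per-unit burden on buyers = $1.25.
Difference: $1 vs $1.25 → market B is larger by $0.25.

Market B, by $0.25.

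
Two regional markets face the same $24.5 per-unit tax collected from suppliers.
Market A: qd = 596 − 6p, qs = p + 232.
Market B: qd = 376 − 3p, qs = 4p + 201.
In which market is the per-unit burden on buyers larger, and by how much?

Market B, by $10.5.

Market A: pre-tax p* = $52, q* = 284; post-tax q = 263; per-unit burden on buyers = $3.5.
Market B: pre-tax p* = $25, q* = 301; post-tax q = 259; per-unit burden on buyers = $14.
Difference: $3.5 vs $14 → market B is larger by $10.5.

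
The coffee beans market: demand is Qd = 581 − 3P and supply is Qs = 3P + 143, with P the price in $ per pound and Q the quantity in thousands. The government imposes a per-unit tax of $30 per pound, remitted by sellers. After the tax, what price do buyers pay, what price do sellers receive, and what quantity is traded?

Without the tax, 581 − 3P = 3P + 143 gives 6P = 438, so P* = $73 and Q* = 362.
With the tax collected from sellers, supply shifts: Qs = 3(P − 30) + 143.
Solving gives Q = 317 with buyers paying $88 and sellers receiving $58 (the $30 wedge).

Buyers pay $88; sellers receive $58; quantity = 317.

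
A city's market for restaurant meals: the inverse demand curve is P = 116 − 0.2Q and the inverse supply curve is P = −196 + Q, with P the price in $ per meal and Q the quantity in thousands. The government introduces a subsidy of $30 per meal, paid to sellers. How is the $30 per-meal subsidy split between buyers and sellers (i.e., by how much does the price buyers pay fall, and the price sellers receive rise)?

Buyers gain $5 per meal; sellers gain $25 per meal.

Rewrite in direct form: Qd = 580 − 5P and Qs = P + 196.
Before the subsidy: set 580 − 5P = P + 196 → P* = $64, Q* = 260.
With a per-unit subsidy paid to sellers, each receives P + 30 per unit sold, so supply becomes Qs = (P + 30) + 196.
Solving gives Q = 285 with buyers paying $59 and sellers receiving $89 (the $30 wedge).
Gain to buyers: $5; to sellers: $25. (They sum to $30.)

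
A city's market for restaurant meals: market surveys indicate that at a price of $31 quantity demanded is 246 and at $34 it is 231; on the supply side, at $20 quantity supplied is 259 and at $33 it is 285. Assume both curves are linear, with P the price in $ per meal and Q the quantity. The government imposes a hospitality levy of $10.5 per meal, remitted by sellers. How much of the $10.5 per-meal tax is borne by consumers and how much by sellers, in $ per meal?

Consumers bear $3 per meal; sellers bear $7.5 per meal.

Demand slope: (231 − 246)/(34 − 31) = -5, so Qd = 401 − 5P.
Supply slope: (285 − 259)/(33 − 20) = 2, so Qs = 2P + 219.
Without the tax, 401 − 5P = 2P + 219 gives 7P = 182, so P* = $26 and Q* = 271.
With the tax collected from sellers, supply shifts: Qs = 2(P − 10.5) + 219.
New equilibrium: consumers pay $29, sellers receive $18.5, Q = 256. (Wedge: Pb − Ps = 10.5.)
Burden on consumers: $3; on sellers: $7.5. (They sum to $10.5.)
The less price-elastic side of the market bears the larger share of a per-unit tax.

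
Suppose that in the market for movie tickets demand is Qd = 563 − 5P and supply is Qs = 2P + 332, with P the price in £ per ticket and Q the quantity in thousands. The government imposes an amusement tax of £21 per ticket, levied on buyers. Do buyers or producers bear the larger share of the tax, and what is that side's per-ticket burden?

Before the tax: set 563 − 5P = 2P + 332 → P* = £33, Q* = 398.
With the tax collected from buyers, demand (in seller-price terms) shifts: Qd = 563 − 5(P + 21).
New equilibrium: buyers pay £39, producers receive £18, Q = 368. (Wedge: Pb − Ps = 21.)
Per-ticket burden: buyers £6, producers £15.
Producers take the larger share because supply is less price-elastic here (demand slope 5 vs supply slope 2).

Producers bear the larger share: £15 per ticket.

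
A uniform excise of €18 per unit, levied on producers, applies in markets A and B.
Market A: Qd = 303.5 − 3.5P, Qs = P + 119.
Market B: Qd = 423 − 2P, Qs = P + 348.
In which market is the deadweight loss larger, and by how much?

Market A, by €18.

Market A: pre-tax P* = €41, Q* = 160; post-tax Q = 146; deadweight loss = €126.
Market B: pre-tax P* = €25, Q* = 373; post-tax Q = 361; deadweight loss = €108.
Difference: €126 vs €108 → market A is larger by €18.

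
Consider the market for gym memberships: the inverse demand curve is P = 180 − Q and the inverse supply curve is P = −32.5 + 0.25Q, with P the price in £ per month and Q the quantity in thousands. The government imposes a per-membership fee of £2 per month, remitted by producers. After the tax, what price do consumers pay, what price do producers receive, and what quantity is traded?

Rewrite in direct form: Qd = 180 − P and Qs = 4P + 130.
Without the tax, 180 − P = 4P + 130 gives 5P = 50, so P* = £10 and Q* = 170.
With the tax collected from producers, supply shifts: Qs = 4(P − 2) + 130.
New equilibrium: consumers pay £11.6, producers receive £9.6, Q = 168.4. (Wedge: Pb − Ps = 2.)
The less price-elastic side of the market bears the larger share of a per-unit tax.

Consumers pay £11.6; producers receive £9.6; quantity = 168.4.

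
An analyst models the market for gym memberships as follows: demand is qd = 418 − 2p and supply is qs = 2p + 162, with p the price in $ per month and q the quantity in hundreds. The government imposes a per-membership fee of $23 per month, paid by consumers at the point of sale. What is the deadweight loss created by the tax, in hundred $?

Deadweight loss = $264.5 hundred.

Without the tax, 418 − 2p = 2p + 162 gives 4p = 256, so p* = $64 and q* = 290.
With the tax collected from consumers, demand (in seller-price terms) shifts: qd = 418 − 2(p + 23).
New equilibrium: consumers pay $75.5, producers receive $52.5, q = 267. (Wedge: pb − ps = 23.)
Quantity falls by |ΔQ| = |290 − 267| = 23.
DWL = ½ · t · |ΔQ| = ½ · 23 · 23 = $264.5.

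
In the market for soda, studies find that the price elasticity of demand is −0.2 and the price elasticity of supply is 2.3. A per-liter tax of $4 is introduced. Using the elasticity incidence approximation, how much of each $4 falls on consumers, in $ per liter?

Consumers bear ≈ $3.68 per liter.

Incidence ratio: consumers' share ≈ εs / (εs + |εd|) = 2.3 / (2.3 + 0.2) = 0.92.
So consumers bear ≈ 0.92 × $4 = $3.68; producers bear $0.32.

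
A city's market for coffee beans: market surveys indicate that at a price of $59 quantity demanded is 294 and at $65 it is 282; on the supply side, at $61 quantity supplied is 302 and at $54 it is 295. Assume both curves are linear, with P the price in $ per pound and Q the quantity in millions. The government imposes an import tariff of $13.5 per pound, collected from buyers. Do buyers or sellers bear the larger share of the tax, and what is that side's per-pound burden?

Sellers bear the larger share: $9 per pound.

Demand slope: (282 − 294)/(65 − 59) = -2, so Qd = 412 − 2P.
Supply slope: (295 − 302)/(54 − 61) = 1, so Qs = P + 241.
Without the tax, 412 − 2P = P + 241 gives 3P = 171, so P* = $57 and Q* = 298.
With the tax collected from buyers, demand (in seller-price terms) shifts: Qd = 412 − 2(P + 13.5).
New equilibrium: buyers pay $61.5, sellers receive $48, Q = 289. (Wedge: Pb − Ps = 13.5.)
Per-pound burden: buyers $4.5, sellers $9.
Sellers take the larger share because supply is less price-elastic here (demand slope 2 vs supply slope 1).
The less price-elastic side of the market bears the larger share of a per-unit tax.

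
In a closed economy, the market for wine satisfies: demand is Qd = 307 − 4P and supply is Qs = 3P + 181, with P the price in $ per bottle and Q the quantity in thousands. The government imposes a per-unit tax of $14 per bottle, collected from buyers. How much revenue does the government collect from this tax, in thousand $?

Tax revenue = $2954 thousand.

Without the tax, 307 − 4P = 3P + 181 gives 7P = 126, so P* = $18 and Q* = 235.
With the tax collected from buyers, demand (in seller-price terms) shifts: Qd = 307 − 4(P + 14).
Solving gives Q = 211 with buyers paying $24 and producers receiving $10 (the $14 wedge).
Revenue = t · Q = 14 · 211 = $2954.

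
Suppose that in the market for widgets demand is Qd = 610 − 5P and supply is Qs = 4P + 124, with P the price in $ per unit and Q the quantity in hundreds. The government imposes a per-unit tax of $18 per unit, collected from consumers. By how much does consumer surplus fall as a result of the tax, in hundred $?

Consumer surplus falls by $2560 hundred.

Without the tax, 610 − 5P = 4P + 124 gives 9P = 486, so P* = $54 and Q* = 340.
With the tax collected from consumers, demand (in seller-price terms) shifts: Qd = 610 − 5(P + 18).
Solving gives Q = 300 with consumers paying $62 and suppliers receiving $44 (the $18 wedge).
ΔCS is the trapezoid between Q = 300 and Q = 340 of height $8: ½ · (340 + 300) · 8 = $2560.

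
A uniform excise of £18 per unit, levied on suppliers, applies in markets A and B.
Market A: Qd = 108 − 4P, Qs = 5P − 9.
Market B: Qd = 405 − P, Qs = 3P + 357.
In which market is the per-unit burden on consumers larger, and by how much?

Market A: pre-tax P* = £13, Q* = 56; post-tax Q = 16; per-unit burden on consumers = £10.
Market B: pre-tax P* = £12, Q* = 393; post-tax Q = 379.5; per-unit burden on consumers = £13.5.
Difference: £10 vs £13.5 → market B is larger by £3.5.

Market B, by £3.5.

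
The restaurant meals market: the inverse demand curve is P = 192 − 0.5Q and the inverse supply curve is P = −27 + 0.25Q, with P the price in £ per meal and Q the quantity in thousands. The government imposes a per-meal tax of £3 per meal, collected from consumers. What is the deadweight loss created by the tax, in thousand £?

Deadweight loss = £6 thousand.

Rewrite in direct form: Qd = 384 − 2P and Qs = 4P + 108.
Without the tax, 384 − 2P = 4P + 108 gives 6P = 276, so P* = £46 and Q* = 292.
With the tax collected from consumers, demand (in seller-price terms) shifts: Qd = 384 − 2(P + 3).
New equilibrium: consumers pay £48, suppliers receive £45, Q = 288. (Wedge: Pb − Ps = 3.)
Quantity falls by |ΔQ| = |292 − 288| = 4.
DWL = ½ · t · |ΔQ| = ½ · 3 · 4 = £6.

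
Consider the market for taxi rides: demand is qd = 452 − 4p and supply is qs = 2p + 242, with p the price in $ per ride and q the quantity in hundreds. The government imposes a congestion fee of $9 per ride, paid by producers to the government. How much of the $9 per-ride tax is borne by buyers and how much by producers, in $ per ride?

Without the tax, 452 − 4p = 2p + 242 gives 6p = 210, so p* = $35 and q* = 312.
With the tax collected from producers, supply shifts: qs = 2(p − 9) + 242.
Solving gives q = 300 with buyers paying $38 and producers receiving $29 (the $9 wedge).
Burden on buyers: $3; on producers: $6. (They sum to $9.)
The less price-elastic side of the market bears the larger share of a per-unit tax.

Buyers bear $3 per ride; producers bear $6 per ride.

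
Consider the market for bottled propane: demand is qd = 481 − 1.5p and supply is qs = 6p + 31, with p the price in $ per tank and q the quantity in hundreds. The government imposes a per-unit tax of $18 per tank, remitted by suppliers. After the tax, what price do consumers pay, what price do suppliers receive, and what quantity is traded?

Before the tax: set 481 − 1.5p = 6p + 31 → p* = $60, q* = 391.
With the tax collected from suppliers, supply shifts: qs = 6(p − 18) + 31.
New equilibrium: consumers pay $74.4, suppliers receive $56.4, q = 369.4. (Wedge: pb − ps = 18.)
The less price-elastic side of the market bears the larger share of a per-unit tax.

Consumers pay $74.4; suppliers receive $56.4; quantity = 369.4.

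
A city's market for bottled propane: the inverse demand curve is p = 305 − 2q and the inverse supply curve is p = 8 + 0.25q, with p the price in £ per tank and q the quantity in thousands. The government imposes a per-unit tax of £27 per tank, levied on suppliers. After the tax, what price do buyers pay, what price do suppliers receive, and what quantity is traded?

Inverting to q(p) form: qd = 152.5 − 0.5p; qs = 4p − 32.
Without the tax, 152.5 − 0.5p = 4p − 32 gives 4.5p = 184.5, so p* = £41 and q* = 132.
With the tax collected from suppliers, supply shifts: qs = 4(p − 27) − 32.
Solving gives q = 120 with buyers paying £65 and suppliers receiving £38 (the £27 wedge).

Buyers pay £65; suppliers receive £38; quantity = 120.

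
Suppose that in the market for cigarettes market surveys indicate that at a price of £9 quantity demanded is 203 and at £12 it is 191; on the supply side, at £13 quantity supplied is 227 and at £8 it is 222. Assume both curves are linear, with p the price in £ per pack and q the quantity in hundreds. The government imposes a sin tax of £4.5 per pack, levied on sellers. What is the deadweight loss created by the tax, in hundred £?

Deadweight loss = £8.1 hundred.

Demand slope: (191 − 203)/(12 − 9) = -4, so qd = 239 − 4p.
Supply slope: (222 − 227)/(8 − 13) = 1, so qs = p + 214.
Without the tax, 239 − 4p = p + 214 gives 5p = 25, so p* = £5 and q* = 219.
With the tax collected from sellers, supply shifts: qs = (p − 4.5) + 214.
New equilibrium: buyers pay £5.9, sellers receive £1.4, q = 215.4. (Wedge: pb − ps = 4.5.)
Quantity falls by |ΔQ| = |219 − 215.4| = 3.6.
DWL = ½ · t · |ΔQ| = ½ · 4.5 · 3.6 = £8.1.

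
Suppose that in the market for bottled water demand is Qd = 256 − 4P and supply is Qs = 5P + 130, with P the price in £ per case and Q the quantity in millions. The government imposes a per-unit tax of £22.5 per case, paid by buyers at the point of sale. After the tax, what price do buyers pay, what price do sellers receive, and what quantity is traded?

Buyers pay £26.5; sellers receive £4; quantity = 150.

Before the tax: set 256 − 4P = 5P + 130 → P* = £14, Q* = 200.
With the tax collected from buyers, demand (in seller-price terms) shifts: Qd = 256 − 4(P + 22.5).
New equilibrium: buyers pay £26.5, sellers receive £4, Q = 150. (Wedge: Pb − Ps = 22.5.)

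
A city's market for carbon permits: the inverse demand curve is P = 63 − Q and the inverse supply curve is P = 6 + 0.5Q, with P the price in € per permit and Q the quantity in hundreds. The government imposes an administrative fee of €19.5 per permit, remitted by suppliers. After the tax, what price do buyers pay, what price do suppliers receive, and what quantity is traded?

Inverting to Q(P) form: Qd = 63 − P; Qs = 2P − 12.
Without the tax, 63 − P = 2P − 12 gives 3P = 75, so P* = €25 and Q* = 38.
With the tax collected from suppliers, supply shifts: Qs = 2(P − 19.5) − 12.
New equilibrium: buyers pay €38, suppliers receive €18.5, Q = 25. (Wedge: Pb − Ps = 19.5.)
The less price-elastic side of the market bears the larger share of a per-unit tax.

Buyers pay €38; suppliers receive €18.5; quantity = 25.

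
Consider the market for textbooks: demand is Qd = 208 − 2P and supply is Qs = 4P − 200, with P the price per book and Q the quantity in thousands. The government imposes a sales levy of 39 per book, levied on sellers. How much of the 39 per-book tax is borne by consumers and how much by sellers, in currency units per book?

Consumers bear 26 per book; sellers bear 13 per book.

Before the tax: set 208 − 2P = 4P − 200 → P* = 68, Q* = 72.
With the tax collected from sellers, supply shifts: Qs = 4(P − 39) − 200.
Solving gives Q = 20 with consumers paying 94 and sellers receiving 55 (the 39 wedge).
Burden on consumers: 26; on sellers: 13. (They sum to 39.)
The less price-elastic side of the market bears the larger share of a per-unit tax.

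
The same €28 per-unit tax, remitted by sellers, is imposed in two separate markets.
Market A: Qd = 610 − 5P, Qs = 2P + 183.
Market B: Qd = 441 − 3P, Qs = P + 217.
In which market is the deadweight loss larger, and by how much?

Market A: pre-tax P* = €61, Q* = 305; post-tax Q = 265; deadweight loss = €560.
Market B: pre-tax P* = €56, Q* = 273; post-tax Q = 252; deadweight loss = €294.
Difference: €560 vs €294 → market A is larger by €266.

Market A, by €266.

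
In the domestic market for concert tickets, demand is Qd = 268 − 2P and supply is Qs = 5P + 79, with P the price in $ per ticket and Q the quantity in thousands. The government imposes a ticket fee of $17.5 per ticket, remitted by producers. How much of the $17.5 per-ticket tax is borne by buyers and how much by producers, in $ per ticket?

Before the tax: set 268 − 2P = 5P + 79 → P* = $27, Q* = 214.
With the tax collected from producers, supply shifts: Qs = 5(P − 17.5) + 79.
Solving gives Q = 189 with buyers paying $39.5 and producers receiving $22 (the $17.5 wedge).
Burden on buyers: $12.5; on producers: $5. (They sum to $17.5.)

Buyers bear $12.5 per ticket; producers bear $5 per ticket.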